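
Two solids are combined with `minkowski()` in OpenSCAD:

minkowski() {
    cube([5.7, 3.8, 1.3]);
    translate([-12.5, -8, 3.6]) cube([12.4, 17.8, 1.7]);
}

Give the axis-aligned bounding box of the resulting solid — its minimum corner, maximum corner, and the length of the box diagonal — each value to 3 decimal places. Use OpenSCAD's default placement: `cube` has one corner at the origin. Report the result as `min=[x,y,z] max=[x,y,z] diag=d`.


A = translate([-12.5, -8, 3.6]) cube([12.4, 17.8, 1.7]) → bbox [-12.5,-8,3.6] .. [-0.1,9.8,5.3]
B = cube([5.7, 3.8, 1.3]) → bbox [0,0,0] .. [5.7,3.8,1.3]
lo = A.lo+B.lo = [-12.5+0, -8+0, 3.6+0] = [-12.500,-8.000,3.600]
hi = A.hi+B.hi = [-0.1+5.7, 9.8+3.8, 5.3+1.3] = [5.600,13.600,6.600]
diag = √(18.1²+21.6²+3²) = √803.17 = 28.340

min=[-12.500,-8.000,3.600] max=[5.600,13.600,6.600] diag=28.340


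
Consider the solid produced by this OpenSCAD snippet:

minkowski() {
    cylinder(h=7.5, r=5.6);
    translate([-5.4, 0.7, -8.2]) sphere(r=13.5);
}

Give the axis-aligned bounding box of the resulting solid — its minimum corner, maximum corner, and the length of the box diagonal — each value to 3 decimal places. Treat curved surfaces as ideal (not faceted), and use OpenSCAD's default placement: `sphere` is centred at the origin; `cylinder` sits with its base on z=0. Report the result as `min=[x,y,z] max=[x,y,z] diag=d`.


A = translate([-5.4, 0.7, -8.2]) sphere(r=13.5) → bbox [-18.9,-12.8,-21.7] .. [8.1,14.2,5.3]
B = cylinder(h=7.5, r=5.6) → bbox [-5.6,-5.6,0] .. [5.6,5.6,7.5]
lo = A.lo+B.lo = [-18.9-5.6, -12.8-5.6, -21.7+0] = [-24.500,-18.400,-21.700]
hi = A.hi+B.hi = [8.1+5.6, 14.2+5.6, 5.3+7.5] = [13.700,19.800,12.800]
diag = √(38.2²+38.2²+34.5²) = √4108.73 = 64.099

min=[-24.500,-18.400,-21.700] max=[13.700,19.800,12.800] diag=64.099


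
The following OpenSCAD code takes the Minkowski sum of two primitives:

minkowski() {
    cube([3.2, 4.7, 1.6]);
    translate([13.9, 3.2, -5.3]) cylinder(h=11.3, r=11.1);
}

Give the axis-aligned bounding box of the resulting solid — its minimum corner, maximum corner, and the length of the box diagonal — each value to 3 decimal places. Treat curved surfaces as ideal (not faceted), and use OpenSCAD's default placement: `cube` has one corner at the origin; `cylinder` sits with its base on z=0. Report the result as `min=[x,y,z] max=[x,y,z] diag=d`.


A = translate([13.9, 3.2, -5.3]) cylinder(h=11.3, r=11.1) → bbox [2.8,-7.9,-5.3] .. [25,14.3,6]
B = cube([3.2, 4.7, 1.6]) → bbox [0,0,0] .. [3.2,4.7,1.6]
lo = A.lo+B.lo = [2.8+0, -7.9+0, -5.3+0] = [2.800,-7.900,-5.300]
hi = A.hi+B.hi = [25+3.2, 14.3+4.7, 6+1.6] = [28.200,19.000,7.600]
diag = √(25.4²+26.9²+12.9²) = √1535.18 = 39.181

min=[2.800,-7.900,-5.300] max=[28.200,19.000,7.600] diag=39.181


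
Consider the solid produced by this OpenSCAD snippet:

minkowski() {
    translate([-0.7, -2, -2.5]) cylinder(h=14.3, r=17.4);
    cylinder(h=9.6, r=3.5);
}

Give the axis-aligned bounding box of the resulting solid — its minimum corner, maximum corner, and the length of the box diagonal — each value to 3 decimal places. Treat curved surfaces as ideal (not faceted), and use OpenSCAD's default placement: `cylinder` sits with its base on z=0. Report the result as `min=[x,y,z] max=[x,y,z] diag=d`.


min=[-21.600,-22.900,-2.500] max=[20.200,18.900,21.400] diag=63.763

A = translate([-0.7, -2, -2.5]) cylinder(h=14.3, r=17.4) → bbox [-18.1,-19.4,-2.5] .. [16.7,15.4,11.8]
B = cylinder(h=9.6, r=3.5) → bbox [-3.5,-3.5,0] .. [3.5,3.5,9.6]
lo = A.lo+B.lo = [-18.1-3.5, -19.4-3.5, -2.5+0] = [-21.600,-22.900,-2.500]
hi = A.hi+B.hi = [16.7+3.5, 15.4+3.5, 11.8+9.6] = [20.200,18.900,21.400]
diag = √(41.8²+41.8²+23.9²) = √4065.69 = 63.763


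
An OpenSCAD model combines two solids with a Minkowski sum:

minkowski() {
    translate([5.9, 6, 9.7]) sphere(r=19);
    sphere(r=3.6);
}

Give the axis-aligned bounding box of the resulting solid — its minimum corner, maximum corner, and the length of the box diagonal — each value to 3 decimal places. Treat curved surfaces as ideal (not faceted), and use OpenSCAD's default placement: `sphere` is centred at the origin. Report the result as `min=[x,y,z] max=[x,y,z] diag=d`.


A = translate([5.9, 6, 9.7]) sphere(r=19) → bbox [-13.1,-13,-9.3] .. [24.9,25,28.7]
B = sphere(r=3.6) → bbox [-3.6,-3.6,-3.6] .. [3.6,3.6,3.6]
lo = A.lo+B.lo = [-13.1-3.6, -13-3.6, -9.3-3.6] = [-16.700,-16.600,-12.900]
hi = A.hi+B.hi = [24.9+3.6, 25+3.6, 28.7+3.6] = [28.500,28.600,32.300]
diag = √(45.2²+45.2²+45.2²) = √6129.12 = 78.289

min=[-16.700,-16.600,-12.900] max=[28.500,28.600,32.300] diag=78.289


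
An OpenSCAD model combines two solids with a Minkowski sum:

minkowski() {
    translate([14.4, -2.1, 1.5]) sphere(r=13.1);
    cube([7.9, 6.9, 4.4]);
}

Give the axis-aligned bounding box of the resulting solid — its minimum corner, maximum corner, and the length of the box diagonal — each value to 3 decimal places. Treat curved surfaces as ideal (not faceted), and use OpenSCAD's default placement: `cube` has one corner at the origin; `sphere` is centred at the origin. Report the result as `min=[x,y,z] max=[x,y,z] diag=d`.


A = translate([14.4, -2.1, 1.5]) sphere(r=13.1) → bbox [1.3,-15.2,-11.6] .. [27.5,11,14.6]
B = cube([7.9, 6.9, 4.4]) → bbox [0,0,0] .. [7.9,6.9,4.4]
lo = A.lo+B.lo = [1.3+0, -15.2+0, -11.6+0] = [1.300,-15.200,-11.600]
hi = A.hi+B.hi = [27.5+7.9, 11+6.9, 14.6+4.4] = [35.400,17.900,19.000]
diag = √(34.1²+33.1²+30.6²) = √3194.78 = 56.522

min=[1.300,-15.200,-11.600] max=[35.400,17.900,19.000] diag=56.522


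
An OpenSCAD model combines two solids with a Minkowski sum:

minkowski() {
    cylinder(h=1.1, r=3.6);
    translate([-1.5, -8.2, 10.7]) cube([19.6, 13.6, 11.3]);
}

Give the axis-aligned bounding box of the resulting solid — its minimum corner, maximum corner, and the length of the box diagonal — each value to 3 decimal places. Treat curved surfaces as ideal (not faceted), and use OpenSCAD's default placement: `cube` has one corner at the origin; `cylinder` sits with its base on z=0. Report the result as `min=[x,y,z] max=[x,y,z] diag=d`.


A = translate([-1.5, -8.2, 10.7]) cube([19.6, 13.6, 11.3]) → bbox [-1.5,-8.2,10.7] .. [18.1,5.4,22]
B = cylinder(h=1.1, r=3.6) → bbox [-3.6,-3.6,0] .. [3.6,3.6,1.1]
lo = A.lo+B.lo = [-1.5-3.6, -8.2-3.6, 10.7+0] = [-5.100,-11.800,10.700]
hi = A.hi+B.hi = [18.1+3.6, 5.4+3.6, 22+1.1] = [21.700,9.000,23.100]
diag = √(26.8²+20.8²+12.4²) = √1304.64 = 36.120

min=[-5.100,-11.800,10.700] max=[21.700,9.000,23.100] diag=36.120


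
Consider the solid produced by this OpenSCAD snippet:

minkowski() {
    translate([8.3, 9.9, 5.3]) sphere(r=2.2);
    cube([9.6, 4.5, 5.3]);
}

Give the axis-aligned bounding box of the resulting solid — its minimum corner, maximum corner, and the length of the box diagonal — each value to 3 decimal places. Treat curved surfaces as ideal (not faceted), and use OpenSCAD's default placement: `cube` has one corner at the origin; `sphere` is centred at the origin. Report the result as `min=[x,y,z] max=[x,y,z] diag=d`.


min=[6.100,7.700,3.100] max=[20.100,16.600,12.800] diag=19.217

A = translate([8.3, 9.9, 5.3]) sphere(r=2.2) → bbox [6.1,7.7,3.1] .. [10.5,12.1,7.5]
B = cube([9.6, 4.5, 5.3]) → bbox [0,0,0] .. [9.6,4.5,5.3]
lo = A.lo+B.lo = [6.1+0, 7.7+0, 3.1+0] = [6.100,7.700,3.100]
hi = A.hi+B.hi = [10.5+9.6, 12.1+4.5, 7.5+5.3] = [20.100,16.600,12.800]
diag = √(14²+8.9²+9.7²) = √369.3 = 19.217


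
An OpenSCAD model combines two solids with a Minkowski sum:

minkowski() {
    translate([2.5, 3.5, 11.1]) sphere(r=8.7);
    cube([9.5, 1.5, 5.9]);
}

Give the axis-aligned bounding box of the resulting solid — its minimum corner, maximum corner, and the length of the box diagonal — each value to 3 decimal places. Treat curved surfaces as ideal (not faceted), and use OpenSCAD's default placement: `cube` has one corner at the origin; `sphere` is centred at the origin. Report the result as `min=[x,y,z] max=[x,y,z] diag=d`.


min=[-6.200,-5.200,2.400] max=[20.700,13.700,25.700] diag=40.295

A = translate([2.5, 3.5, 11.1]) sphere(r=8.7) → bbox [-6.2,-5.2,2.4] .. [11.2,12.2,19.8]
B = cube([9.5, 1.5, 5.9]) → bbox [0,0,0] .. [9.5,1.5,5.9]
lo = A.lo+B.lo = [-6.2+0, -5.2+0, 2.4+0] = [-6.200,-5.200,2.400]
hi = A.hi+B.hi = [11.2+9.5, 12.2+1.5, 19.8+5.9] = [20.700,13.700,25.700]
diag = √(26.9²+18.9²+23.3²) = √1623.71 = 40.295


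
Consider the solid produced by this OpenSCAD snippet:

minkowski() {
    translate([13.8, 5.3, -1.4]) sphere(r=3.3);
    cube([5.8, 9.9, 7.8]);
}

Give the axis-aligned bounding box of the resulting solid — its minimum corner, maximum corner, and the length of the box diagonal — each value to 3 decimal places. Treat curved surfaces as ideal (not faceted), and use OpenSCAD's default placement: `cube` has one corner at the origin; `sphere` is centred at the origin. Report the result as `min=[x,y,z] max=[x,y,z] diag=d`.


A = translate([13.8, 5.3, -1.4]) sphere(r=3.3) → bbox [10.5,2,-4.7] .. [17.1,8.6,1.9]
B = cube([5.8, 9.9, 7.8]) → bbox [0,0,0] .. [5.8,9.9,7.8]
lo = A.lo+B.lo = [10.5+0, 2+0, -4.7+0] = [10.500,2.000,-4.700]
hi = A.hi+B.hi = [17.1+5.8, 8.6+9.9, 1.9+7.8] = [22.900,18.500,9.700]
diag = √(12.4²+16.5²+14.4²) = √633.37 = 25.167

min=[10.500,2.000,-4.700] max=[22.900,18.500,9.700] diag=25.167


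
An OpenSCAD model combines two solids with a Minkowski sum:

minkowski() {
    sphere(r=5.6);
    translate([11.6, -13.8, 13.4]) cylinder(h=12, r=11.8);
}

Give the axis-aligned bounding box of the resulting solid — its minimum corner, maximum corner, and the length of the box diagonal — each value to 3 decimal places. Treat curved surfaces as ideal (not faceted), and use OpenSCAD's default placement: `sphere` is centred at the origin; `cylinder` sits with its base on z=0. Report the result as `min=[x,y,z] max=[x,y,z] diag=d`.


A = translate([11.6, -13.8, 13.4]) cylinder(h=12, r=11.8) → bbox [-0.2,-25.6,13.4] .. [23.4,-2,25.4]
B = sphere(r=5.6) → bbox [-5.6,-5.6,-5.6] .. [5.6,5.6,5.6]
lo = A.lo+B.lo = [-0.2-5.6, -25.6-5.6, 13.4-5.6] = [-5.800,-31.200,7.800]
hi = A.hi+B.hi = [23.4+5.6, -2+5.6, 25.4+5.6] = [29.000,3.600,31.000]
diag = √(34.8²+34.8²+23.2²) = √2960.32 = 54.409

min=[-5.800,-31.200,7.800] max=[29.000,3.600,31.000] diag=54.409


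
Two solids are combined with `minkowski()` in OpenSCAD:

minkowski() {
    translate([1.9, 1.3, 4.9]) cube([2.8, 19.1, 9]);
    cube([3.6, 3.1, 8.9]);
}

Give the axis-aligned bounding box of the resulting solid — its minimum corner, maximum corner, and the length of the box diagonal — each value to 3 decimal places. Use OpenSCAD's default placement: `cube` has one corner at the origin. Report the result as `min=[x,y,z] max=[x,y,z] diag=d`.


A = translate([1.9, 1.3, 4.9]) cube([2.8, 19.1, 9]) → bbox [1.9,1.3,4.9] .. [4.7,20.4,13.9]
B = cube([3.6, 3.1, 8.9]) → bbox [0,0,0] .. [3.6,3.1,8.9]
lo = A.lo+B.lo = [1.9+0, 1.3+0, 4.9+0] = [1.900,1.300,4.900]
hi = A.hi+B.hi = [4.7+3.6, 20.4+3.1, 13.9+8.9] = [8.300,23.500,22.800]
diag = √(6.4²+22.2²+17.9²) = √854.21 = 29.227

min=[1.900,1.300,4.900] max=[8.300,23.500,22.800] diag=29.227


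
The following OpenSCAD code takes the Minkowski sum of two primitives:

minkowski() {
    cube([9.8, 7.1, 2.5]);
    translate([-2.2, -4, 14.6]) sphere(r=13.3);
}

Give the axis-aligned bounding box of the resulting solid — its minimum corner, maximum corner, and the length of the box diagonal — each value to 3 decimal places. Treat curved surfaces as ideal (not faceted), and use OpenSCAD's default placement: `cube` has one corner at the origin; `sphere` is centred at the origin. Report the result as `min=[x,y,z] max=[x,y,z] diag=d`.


min=[-15.500,-17.300,1.300] max=[20.900,16.400,30.400] diag=57.511

A = translate([-2.2, -4, 14.6]) sphere(r=13.3) → bbox [-15.5,-17.3,1.3] .. [11.1,9.3,27.9]
B = cube([9.8, 7.1, 2.5]) → bbox [0,0,0] .. [9.8,7.1,2.5]
lo = A.lo+B.lo = [-15.5+0, -17.3+0, 1.3+0] = [-15.500,-17.300,1.300]
hi = A.hi+B.hi = [11.1+9.8, 9.3+7.1, 27.9+2.5] = [20.900,16.400,30.400]
diag = √(36.4²+33.7²+29.1²) = √3307.46 = 57.511


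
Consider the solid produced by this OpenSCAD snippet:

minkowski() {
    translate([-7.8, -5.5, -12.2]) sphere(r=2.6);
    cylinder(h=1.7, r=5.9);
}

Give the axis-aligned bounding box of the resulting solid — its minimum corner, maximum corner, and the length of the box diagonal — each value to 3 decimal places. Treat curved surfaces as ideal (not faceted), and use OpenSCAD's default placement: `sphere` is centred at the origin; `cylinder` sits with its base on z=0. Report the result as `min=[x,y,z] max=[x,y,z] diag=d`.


A = translate([-7.8, -5.5, -12.2]) sphere(r=2.6) → bbox [-10.4,-8.1,-14.8] .. [-5.2,-2.9,-9.6]
B = cylinder(h=1.7, r=5.9) → bbox [-5.9,-5.9,0] .. [5.9,5.9,1.7]
lo = A.lo+B.lo = [-10.4-5.9, -8.1-5.9, -14.8+0] = [-16.300,-14.000,-14.800]
hi = A.hi+B.hi = [-5.2+5.9, -2.9+5.9, -9.6+1.7] = [0.700,3.000,-7.900]
diag = √(17²+17²+6.9²) = √625.61 = 25.012

min=[-16.300,-14.000,-14.800] max=[0.700,3.000,-7.900] diag=25.012


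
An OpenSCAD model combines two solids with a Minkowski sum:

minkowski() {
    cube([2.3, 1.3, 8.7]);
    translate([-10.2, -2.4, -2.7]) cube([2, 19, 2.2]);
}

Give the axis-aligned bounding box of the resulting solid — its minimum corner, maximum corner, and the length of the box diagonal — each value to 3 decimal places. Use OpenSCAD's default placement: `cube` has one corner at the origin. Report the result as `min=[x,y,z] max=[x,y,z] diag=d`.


min=[-10.200,-2.400,-2.700] max=[-5.900,17.900,8.200] diag=23.439

A = translate([-10.2, -2.4, -2.7]) cube([2, 19, 2.2]) → bbox [-10.2,-2.4,-2.7] .. [-8.2,16.6,-0.5]
B = cube([2.3, 1.3, 8.7]) → bbox [0,0,0] .. [2.3,1.3,8.7]
lo = A.lo+B.lo = [-10.2+0, -2.4+0, -2.7+0] = [-10.200,-2.400,-2.700]
hi = A.hi+B.hi = [-8.2+2.3, 16.6+1.3, -0.5+8.7] = [-5.900,17.900,8.200]
diag = √(4.3²+20.3²+10.9²) = √549.39 = 23.439


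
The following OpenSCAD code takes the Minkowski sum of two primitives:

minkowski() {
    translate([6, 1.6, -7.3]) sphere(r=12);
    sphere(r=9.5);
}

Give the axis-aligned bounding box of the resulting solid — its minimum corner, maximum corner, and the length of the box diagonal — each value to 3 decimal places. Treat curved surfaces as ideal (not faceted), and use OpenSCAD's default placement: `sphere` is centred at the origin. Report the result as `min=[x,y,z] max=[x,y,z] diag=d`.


A = translate([6, 1.6, -7.3]) sphere(r=12) → bbox [-6,-10.4,-19.3] .. [18,13.6,4.7]
B = sphere(r=9.5) → bbox [-9.5,-9.5,-9.5] .. [9.5,9.5,9.5]
lo = A.lo+B.lo = [-6-9.5, -10.4-9.5, -19.3-9.5] = [-15.500,-19.900,-28.800]
hi = A.hi+B.hi = [18+9.5, 13.6+9.5, 4.7+9.5] = [27.500,23.100,14.200]
diag = √(43²+43²+43²) = √5547 = 74.478

min=[-15.500,-19.900,-28.800] max=[27.500,23.100,14.200] diag=74.478


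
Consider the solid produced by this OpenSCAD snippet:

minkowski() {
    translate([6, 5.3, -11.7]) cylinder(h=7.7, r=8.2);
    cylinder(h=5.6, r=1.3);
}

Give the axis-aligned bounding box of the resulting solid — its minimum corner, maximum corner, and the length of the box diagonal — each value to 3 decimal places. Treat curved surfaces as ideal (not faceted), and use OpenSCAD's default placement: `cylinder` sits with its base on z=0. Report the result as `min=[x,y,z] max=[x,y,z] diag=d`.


min=[-3.500,-4.200,-11.700] max=[15.500,14.800,1.600] diag=29.981

A = translate([6, 5.3, -11.7]) cylinder(h=7.7, r=8.2) → bbox [-2.2,-2.9,-11.7] .. [14.2,13.5,-4]
B = cylinder(h=5.6, r=1.3) → bbox [-1.3,-1.3,0] .. [1.3,1.3,5.6]
lo = A.lo+B.lo = [-2.2-1.3, -2.9-1.3, -11.7+0] = [-3.500,-4.200,-11.700]
hi = A.hi+B.hi = [14.2+1.3, 13.5+1.3, -4+5.6] = [15.500,14.800,1.600]
diag = √(19²+19²+13.3²) = √898.89 = 29.981


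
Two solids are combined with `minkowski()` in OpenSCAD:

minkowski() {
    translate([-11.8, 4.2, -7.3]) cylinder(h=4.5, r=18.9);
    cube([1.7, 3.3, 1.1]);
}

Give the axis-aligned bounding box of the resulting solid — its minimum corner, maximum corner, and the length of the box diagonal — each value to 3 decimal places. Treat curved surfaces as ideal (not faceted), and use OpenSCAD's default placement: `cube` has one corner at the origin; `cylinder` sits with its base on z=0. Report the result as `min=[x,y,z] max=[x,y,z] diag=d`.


A = translate([-11.8, 4.2, -7.3]) cylinder(h=4.5, r=18.9) → bbox [-30.7,-14.7,-7.3] .. [7.1,23.1,-2.8]
B = cube([1.7, 3.3, 1.1]) → bbox [0,0,0] .. [1.7,3.3,1.1]
lo = A.lo+B.lo = [-30.7+0, -14.7+0, -7.3+0] = [-30.700,-14.700,-7.300]
hi = A.hi+B.hi = [7.1+1.7, 23.1+3.3, -2.8+1.1] = [8.800,26.400,-1.700]
diag = √(39.5²+41.1²+5.6²) = √3280.82 = 57.278

min=[-30.700,-14.700,-7.300] max=[8.800,26.400,-1.700] diag=57.278


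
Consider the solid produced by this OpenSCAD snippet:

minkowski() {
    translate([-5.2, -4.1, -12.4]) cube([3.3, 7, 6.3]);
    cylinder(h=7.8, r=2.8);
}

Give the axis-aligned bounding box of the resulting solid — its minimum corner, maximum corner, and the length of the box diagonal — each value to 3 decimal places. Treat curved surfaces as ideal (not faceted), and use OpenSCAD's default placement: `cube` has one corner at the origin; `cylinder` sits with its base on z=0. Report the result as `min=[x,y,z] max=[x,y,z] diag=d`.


min=[-8.000,-6.900,-12.400] max=[0.900,5.700,1.700] diag=20.899

A = translate([-5.2, -4.1, -12.4]) cube([3.3, 7, 6.3]) → bbox [-5.2,-4.1,-12.4] .. [-1.9,2.9,-6.1]
B = cylinder(h=7.8, r=2.8) → bbox [-2.8,-2.8,0] .. [2.8,2.8,7.8]
lo = A.lo+B.lo = [-5.2-2.8, -4.1-2.8, -12.4+0] = [-8.000,-6.900,-12.400]
hi = A.hi+B.hi = [-1.9+2.8, 2.9+2.8, -6.1+7.8] = [0.900,5.700,1.700]
diag = √(8.9²+12.6²+14.1²) = √436.78 = 20.899


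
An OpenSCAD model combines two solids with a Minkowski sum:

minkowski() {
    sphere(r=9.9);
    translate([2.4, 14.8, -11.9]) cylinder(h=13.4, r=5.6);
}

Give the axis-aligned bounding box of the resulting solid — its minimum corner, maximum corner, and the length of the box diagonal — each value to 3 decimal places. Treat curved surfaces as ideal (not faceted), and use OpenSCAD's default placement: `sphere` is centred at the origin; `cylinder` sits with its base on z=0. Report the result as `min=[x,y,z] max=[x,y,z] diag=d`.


A = translate([2.4, 14.8, -11.9]) cylinder(h=13.4, r=5.6) → bbox [-3.2,9.2,-11.9] .. [8,20.4,1.5]
B = sphere(r=9.9) → bbox [-9.9,-9.9,-9.9] .. [9.9,9.9,9.9]
lo = A.lo+B.lo = [-3.2-9.9, 9.2-9.9, -11.9-9.9] = [-13.100,-0.700,-21.800]
hi = A.hi+B.hi = [8+9.9, 20.4+9.9, 1.5+9.9] = [17.900,30.300,11.400]
diag = √(31²+31²+33.2²) = √3024.24 = 54.993

min=[-13.100,-0.700,-21.800] max=[17.900,30.300,11.400] diag=54.993


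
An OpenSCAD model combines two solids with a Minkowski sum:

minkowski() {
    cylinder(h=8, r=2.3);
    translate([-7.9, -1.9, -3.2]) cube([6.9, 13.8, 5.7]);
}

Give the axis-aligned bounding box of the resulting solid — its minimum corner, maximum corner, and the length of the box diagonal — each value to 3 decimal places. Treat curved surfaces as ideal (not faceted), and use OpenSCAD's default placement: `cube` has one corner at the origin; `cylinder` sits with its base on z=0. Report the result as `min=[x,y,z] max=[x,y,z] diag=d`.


min=[-10.200,-4.200,-3.200] max=[1.300,14.200,10.500] diag=25.661

A = translate([-7.9, -1.9, -3.2]) cube([6.9, 13.8, 5.7]) → bbox [-7.9,-1.9,-3.2] .. [-1,11.9,2.5]
B = cylinder(h=8, r=2.3) → bbox [-2.3,-2.3,0] .. [2.3,2.3,8]
lo = A.lo+B.lo = [-7.9-2.3, -1.9-2.3, -3.2+0] = [-10.200,-4.200,-3.200]
hi = A.hi+B.hi = [-1+2.3, 11.9+2.3, 2.5+8] = [1.300,14.200,10.500]
diag = √(11.5²+18.4²+13.7²) = √658.5 = 25.661


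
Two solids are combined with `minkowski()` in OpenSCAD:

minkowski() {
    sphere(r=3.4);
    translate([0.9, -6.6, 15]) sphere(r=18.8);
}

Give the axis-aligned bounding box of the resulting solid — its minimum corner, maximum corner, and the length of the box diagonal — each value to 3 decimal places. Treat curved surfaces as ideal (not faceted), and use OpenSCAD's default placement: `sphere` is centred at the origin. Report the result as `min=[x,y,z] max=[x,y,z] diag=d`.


A = translate([0.9, -6.6, 15]) sphere(r=18.8) → bbox [-17.9,-25.4,-3.8] .. [19.7,12.2,33.8]
B = sphere(r=3.4) → bbox [-3.4,-3.4,-3.4] .. [3.4,3.4,3.4]
lo = A.lo+B.lo = [-17.9-3.4, -25.4-3.4, -3.8-3.4] = [-21.300,-28.800,-7.200]
hi = A.hi+B.hi = [19.7+3.4, 12.2+3.4, 33.8+3.4] = [23.100,15.600,37.200]
diag = √(44.4²+44.4²+44.4²) = √5914.08 = 76.903

min=[-21.300,-28.800,-7.200] max=[23.100,15.600,37.200] diag=76.903


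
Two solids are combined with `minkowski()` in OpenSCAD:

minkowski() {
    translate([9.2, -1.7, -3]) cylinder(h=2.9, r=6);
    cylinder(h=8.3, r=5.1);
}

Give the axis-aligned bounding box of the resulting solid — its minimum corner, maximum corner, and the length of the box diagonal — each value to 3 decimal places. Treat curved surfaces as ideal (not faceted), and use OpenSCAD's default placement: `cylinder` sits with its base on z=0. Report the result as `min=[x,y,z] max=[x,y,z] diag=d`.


min=[-1.900,-12.800,-3.000] max=[20.300,9.400,8.200] diag=33.333

A = translate([9.2, -1.7, -3]) cylinder(h=2.9, r=6) → bbox [3.2,-7.7,-3] .. [15.2,4.3,-0.1]
B = cylinder(h=8.3, r=5.1) → bbox [-5.1,-5.1,0] .. [5.1,5.1,8.3]
lo = A.lo+B.lo = [3.2-5.1, -7.7-5.1, -3+0] = [-1.900,-12.800,-3.000]
hi = A.hi+B.hi = [15.2+5.1, 4.3+5.1, -0.1+8.3] = [20.300,9.400,8.200]
diag = √(22.2²+22.2²+11.2²) = √1111.12 = 33.333


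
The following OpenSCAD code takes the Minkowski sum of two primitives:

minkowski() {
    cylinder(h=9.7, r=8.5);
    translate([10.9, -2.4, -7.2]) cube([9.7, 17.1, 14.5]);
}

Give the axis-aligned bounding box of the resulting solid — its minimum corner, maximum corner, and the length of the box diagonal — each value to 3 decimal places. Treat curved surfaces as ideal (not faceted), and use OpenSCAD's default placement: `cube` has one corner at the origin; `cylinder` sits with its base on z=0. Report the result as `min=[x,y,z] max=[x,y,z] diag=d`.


A = translate([10.9, -2.4, -7.2]) cube([9.7, 17.1, 14.5]) → bbox [10.9,-2.4,-7.2] .. [20.6,14.7,7.3]
B = cylinder(h=9.7, r=8.5) → bbox [-8.5,-8.5,0] .. [8.5,8.5,9.7]
lo = A.lo+B.lo = [10.9-8.5, -2.4-8.5, -7.2+0] = [2.400,-10.900,-7.200]
hi = A.hi+B.hi = [20.6+8.5, 14.7+8.5, 7.3+9.7] = [29.100,23.200,17.000]
diag = √(26.7²+34.1²+24.2²) = √2461.34 = 49.612

min=[2.400,-10.900,-7.200] max=[29.100,23.200,17.000] diag=49.612


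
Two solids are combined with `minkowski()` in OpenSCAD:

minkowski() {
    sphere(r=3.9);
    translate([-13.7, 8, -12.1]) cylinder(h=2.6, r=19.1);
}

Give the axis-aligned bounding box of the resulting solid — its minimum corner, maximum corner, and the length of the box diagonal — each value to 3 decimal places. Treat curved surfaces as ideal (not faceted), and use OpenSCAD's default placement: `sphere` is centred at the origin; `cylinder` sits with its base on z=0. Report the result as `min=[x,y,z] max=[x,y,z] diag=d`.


min=[-36.700,-15.000,-16.000] max=[9.300,31.000,-5.600] diag=65.880

A = translate([-13.7, 8, -12.1]) cylinder(h=2.6, r=19.1) → bbox [-32.8,-11.1,-12.1] .. [5.4,27.1,-9.5]
B = sphere(r=3.9) → bbox [-3.9,-3.9,-3.9] .. [3.9,3.9,3.9]
lo = A.lo+B.lo = [-32.8-3.9, -11.1-3.9, -12.1-3.9] = [-36.700,-15.000,-16.000]
hi = A.hi+B.hi = [5.4+3.9, 27.1+3.9, -9.5+3.9] = [9.300,31.000,-5.600]
diag = √(46²+46²+10.4²) = √4340.16 = 65.880


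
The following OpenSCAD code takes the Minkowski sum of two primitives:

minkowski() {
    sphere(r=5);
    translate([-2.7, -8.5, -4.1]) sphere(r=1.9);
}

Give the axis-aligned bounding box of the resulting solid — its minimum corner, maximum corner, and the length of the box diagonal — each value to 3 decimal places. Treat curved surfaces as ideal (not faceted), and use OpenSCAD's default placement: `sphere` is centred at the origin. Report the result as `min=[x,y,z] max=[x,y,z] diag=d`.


min=[-9.600,-15.400,-11.000] max=[4.200,-1.600,2.800] diag=23.902

A = translate([-2.7, -8.5, -4.1]) sphere(r=1.9) → bbox [-4.6,-10.4,-6] .. [-0.8,-6.6,-2.2]
B = sphere(r=5) → bbox [-5,-5,-5] .. [5,5,5]
lo = A.lo+B.lo = [-4.6-5, -10.4-5, -6-5] = [-9.600,-15.400,-11.000]
hi = A.hi+B.hi = [-0.8+5, -6.6+5, -2.2+5] = [4.200,-1.600,2.800]
diag = √(13.8²+13.8²+13.8²) = √571.32 = 23.902


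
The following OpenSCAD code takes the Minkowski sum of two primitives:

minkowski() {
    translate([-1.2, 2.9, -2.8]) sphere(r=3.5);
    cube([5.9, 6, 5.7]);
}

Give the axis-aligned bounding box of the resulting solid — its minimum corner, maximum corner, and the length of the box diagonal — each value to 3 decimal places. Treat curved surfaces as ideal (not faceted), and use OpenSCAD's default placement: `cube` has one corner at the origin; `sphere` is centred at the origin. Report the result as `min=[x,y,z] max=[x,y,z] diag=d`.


A = translate([-1.2, 2.9, -2.8]) sphere(r=3.5) → bbox [-4.7,-0.6,-6.3] .. [2.3,6.4,0.7]
B = cube([5.9, 6, 5.7]) → bbox [0,0,0] .. [5.9,6,5.7]
lo = A.lo+B.lo = [-4.7+0, -0.6+0, -6.3+0] = [-4.700,-0.600,-6.300]
hi = A.hi+B.hi = [2.3+5.9, 6.4+6, 0.7+5.7] = [8.200,12.400,6.400]
diag = √(12.9²+13²+12.7²) = √496.7 = 22.287

min=[-4.700,-0.600,-6.300] max=[8.200,12.400,6.400] diag=22.287


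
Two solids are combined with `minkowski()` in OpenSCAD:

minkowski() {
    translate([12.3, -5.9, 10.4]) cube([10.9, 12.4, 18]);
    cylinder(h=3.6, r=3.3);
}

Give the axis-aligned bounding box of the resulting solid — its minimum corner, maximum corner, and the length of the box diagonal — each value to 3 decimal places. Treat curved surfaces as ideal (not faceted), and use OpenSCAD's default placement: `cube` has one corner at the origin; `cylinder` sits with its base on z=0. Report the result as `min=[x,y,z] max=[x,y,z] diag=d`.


min=[9.000,-9.200,10.400] max=[26.500,9.800,32.000] diag=33.672

A = translate([12.3, -5.9, 10.4]) cube([10.9, 12.4, 18]) → bbox [12.3,-5.9,10.4] .. [23.2,6.5,28.4]
B = cylinder(h=3.6, r=3.3) → bbox [-3.3,-3.3,0] .. [3.3,3.3,3.6]
lo = A.lo+B.lo = [12.3-3.3, -5.9-3.3, 10.4+0] = [9.000,-9.200,10.400]
hi = A.hi+B.hi = [23.2+3.3, 6.5+3.3, 28.4+3.6] = [26.500,9.800,32.000]
diag = √(17.5²+19²+21.6²) = √1133.81 = 33.672


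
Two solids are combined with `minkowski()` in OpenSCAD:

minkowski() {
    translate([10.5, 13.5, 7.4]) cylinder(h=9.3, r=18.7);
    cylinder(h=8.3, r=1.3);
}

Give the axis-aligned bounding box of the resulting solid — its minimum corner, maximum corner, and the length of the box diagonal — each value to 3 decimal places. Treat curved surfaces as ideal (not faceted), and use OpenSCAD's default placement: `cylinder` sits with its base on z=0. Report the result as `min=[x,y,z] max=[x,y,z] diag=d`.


A = translate([10.5, 13.5, 7.4]) cylinder(h=9.3, r=18.7) → bbox [-8.2,-5.2,7.4] .. [29.2,32.2,16.7]
B = cylinder(h=8.3, r=1.3) → bbox [-1.3,-1.3,0] .. [1.3,1.3,8.3]
lo = A.lo+B.lo = [-8.2-1.3, -5.2-1.3, 7.4+0] = [-9.500,-6.500,7.400]
hi = A.hi+B.hi = [29.2+1.3, 32.2+1.3, 16.7+8.3] = [30.500,33.500,25.000]
diag = √(40²+40²+17.6²) = √3509.76 = 59.243

min=[-9.500,-6.500,7.400] max=[30.500,33.500,25.000] diag=59.243


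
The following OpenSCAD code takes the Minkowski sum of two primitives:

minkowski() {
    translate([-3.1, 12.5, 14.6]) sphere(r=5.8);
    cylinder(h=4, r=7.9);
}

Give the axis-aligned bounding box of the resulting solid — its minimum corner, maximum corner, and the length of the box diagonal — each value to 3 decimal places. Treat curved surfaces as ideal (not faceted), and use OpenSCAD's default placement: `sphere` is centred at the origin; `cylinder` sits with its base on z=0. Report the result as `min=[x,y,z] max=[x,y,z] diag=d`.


A = translate([-3.1, 12.5, 14.6]) sphere(r=5.8) → bbox [-8.9,6.7,8.8] .. [2.7,18.3,20.4]
B = cylinder(h=4, r=7.9) → bbox [-7.9,-7.9,0] .. [7.9,7.9,4]
lo = A.lo+B.lo = [-8.9-7.9, 6.7-7.9, 8.8+0] = [-16.800,-1.200,8.800]
hi = A.hi+B.hi = [2.7+7.9, 18.3+7.9, 20.4+4] = [10.600,26.200,24.400]
diag = √(27.4²+27.4²+15.6²) = √1744.88 = 41.772

min=[-16.800,-1.200,8.800] max=[10.600,26.200,24.400] diag=41.772


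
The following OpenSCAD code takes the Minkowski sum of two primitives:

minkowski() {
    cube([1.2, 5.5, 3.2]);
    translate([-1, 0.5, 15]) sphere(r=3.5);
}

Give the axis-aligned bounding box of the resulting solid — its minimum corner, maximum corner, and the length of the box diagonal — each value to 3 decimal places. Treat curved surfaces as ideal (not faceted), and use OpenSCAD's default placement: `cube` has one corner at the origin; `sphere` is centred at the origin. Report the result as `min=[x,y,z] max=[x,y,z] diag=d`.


A = translate([-1, 0.5, 15]) sphere(r=3.5) → bbox [-4.5,-3,11.5] .. [2.5,4,18.5]
B = cube([1.2, 5.5, 3.2]) → bbox [0,0,0] .. [1.2,5.5,3.2]
lo = A.lo+B.lo = [-4.5+0, -3+0, 11.5+0] = [-4.500,-3.000,11.500]
hi = A.hi+B.hi = [2.5+1.2, 4+5.5, 18.5+3.2] = [3.700,9.500,21.700]
diag = √(8.2²+12.5²+10.2²) = √327.53 = 18.098

min=[-4.500,-3.000,11.500] max=[3.700,9.500,21.700] diag=18.098


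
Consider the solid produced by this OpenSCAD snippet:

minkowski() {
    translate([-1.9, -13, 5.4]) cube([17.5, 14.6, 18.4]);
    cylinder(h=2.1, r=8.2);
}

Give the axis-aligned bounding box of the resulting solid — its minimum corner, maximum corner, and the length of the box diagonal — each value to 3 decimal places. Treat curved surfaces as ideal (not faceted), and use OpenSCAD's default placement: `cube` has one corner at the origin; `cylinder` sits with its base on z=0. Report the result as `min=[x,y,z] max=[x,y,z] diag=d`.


min=[-10.100,-21.200,5.400] max=[23.800,9.800,25.900] diag=50.304

A = translate([-1.9, -13, 5.4]) cube([17.5, 14.6, 18.4]) → bbox [-1.9,-13,5.4] .. [15.6,1.6,23.8]
B = cylinder(h=2.1, r=8.2) → bbox [-8.2,-8.2,0] .. [8.2,8.2,2.1]
lo = A.lo+B.lo = [-1.9-8.2, -13-8.2, 5.4+0] = [-10.100,-21.200,5.400]
hi = A.hi+B.hi = [15.6+8.2, 1.6+8.2, 23.8+2.1] = [23.800,9.800,25.900]
diag = √(33.9²+31²+20.5²) = √2530.46 = 50.304


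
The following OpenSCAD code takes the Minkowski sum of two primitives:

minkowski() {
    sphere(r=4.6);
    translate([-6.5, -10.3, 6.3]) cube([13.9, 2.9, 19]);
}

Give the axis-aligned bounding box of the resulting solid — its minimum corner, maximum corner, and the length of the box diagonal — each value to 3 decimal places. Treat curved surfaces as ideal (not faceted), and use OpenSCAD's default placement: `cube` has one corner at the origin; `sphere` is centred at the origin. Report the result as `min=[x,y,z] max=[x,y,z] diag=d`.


A = translate([-6.5, -10.3, 6.3]) cube([13.9, 2.9, 19]) → bbox [-6.5,-10.3,6.3] .. [7.4,-7.4,25.3]
B = sphere(r=4.6) → bbox [-4.6,-4.6,-4.6] .. [4.6,4.6,4.6]
lo = A.lo+B.lo = [-6.5-4.6, -10.3-4.6, 6.3-4.6] = [-11.100,-14.900,1.700]
hi = A.hi+B.hi = [7.4+4.6, -7.4+4.6, 25.3+4.6] = [12.000,-2.800,29.900]
diag = √(23.1²+12.1²+28.2²) = √1475.26 = 38.409

min=[-11.100,-14.900,1.700] max=[12.000,-2.800,29.900] diag=38.409


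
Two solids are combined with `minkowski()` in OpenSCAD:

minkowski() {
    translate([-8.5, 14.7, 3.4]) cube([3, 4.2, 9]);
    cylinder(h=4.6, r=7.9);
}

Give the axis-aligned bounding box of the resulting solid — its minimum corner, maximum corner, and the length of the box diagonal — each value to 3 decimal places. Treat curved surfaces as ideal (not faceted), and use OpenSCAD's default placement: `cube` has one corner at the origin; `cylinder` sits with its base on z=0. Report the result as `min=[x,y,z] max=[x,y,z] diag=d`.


min=[-16.400,6.800,3.400] max=[2.400,26.800,17.000] diag=30.633

A = translate([-8.5, 14.7, 3.4]) cube([3, 4.2, 9]) → bbox [-8.5,14.7,3.4] .. [-5.5,18.9,12.4]
B = cylinder(h=4.6, r=7.9) → bbox [-7.9,-7.9,0] .. [7.9,7.9,4.6]
lo = A.lo+B.lo = [-8.5-7.9, 14.7-7.9, 3.4+0] = [-16.400,6.800,3.400]
hi = A.hi+B.hi = [-5.5+7.9, 18.9+7.9, 12.4+4.6] = [2.400,26.800,17.000]
diag = √(18.8²+20²+13.6²) = √938.4 = 30.633


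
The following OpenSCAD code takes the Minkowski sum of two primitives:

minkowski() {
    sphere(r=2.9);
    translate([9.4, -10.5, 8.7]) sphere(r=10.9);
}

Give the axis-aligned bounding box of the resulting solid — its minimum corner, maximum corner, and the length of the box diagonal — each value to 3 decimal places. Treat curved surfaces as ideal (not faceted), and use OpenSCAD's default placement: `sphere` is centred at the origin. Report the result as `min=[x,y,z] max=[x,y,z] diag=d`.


min=[-4.400,-24.300,-5.100] max=[23.200,3.300,22.500] diag=47.805

A = translate([9.4, -10.5, 8.7]) sphere(r=10.9) → bbox [-1.5,-21.4,-2.2] .. [20.3,0.4,19.6]
B = sphere(r=2.9) → bbox [-2.9,-2.9,-2.9] .. [2.9,2.9,2.9]
lo = A.lo+B.lo = [-1.5-2.9, -21.4-2.9, -2.2-2.9] = [-4.400,-24.300,-5.100]
hi = A.hi+B.hi = [20.3+2.9, 0.4+2.9, 19.6+2.9] = [23.200,3.300,22.500]
diag = √(27.6²+27.6²+27.6²) = √2285.28 = 47.805


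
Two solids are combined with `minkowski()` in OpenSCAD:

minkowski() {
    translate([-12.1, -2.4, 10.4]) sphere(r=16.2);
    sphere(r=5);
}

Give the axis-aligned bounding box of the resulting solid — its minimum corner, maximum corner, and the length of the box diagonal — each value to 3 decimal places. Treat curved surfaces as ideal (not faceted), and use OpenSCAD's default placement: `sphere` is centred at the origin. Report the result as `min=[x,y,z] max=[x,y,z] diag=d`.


min=[-33.300,-23.600,-10.800] max=[9.100,18.800,31.600] diag=73.439

A = translate([-12.1, -2.4, 10.4]) sphere(r=16.2) → bbox [-28.3,-18.6,-5.8] .. [4.1,13.8,26.6]
B = sphere(r=5) → bbox [-5,-5,-5] .. [5,5,5]
lo = A.lo+B.lo = [-28.3-5, -18.6-5, -5.8-5] = [-33.300,-23.600,-10.800]
hi = A.hi+B.hi = [4.1+5, 13.8+5, 26.6+5] = [9.100,18.800,31.600]
diag = √(42.4²+42.4²+42.4²) = √5393.28 = 73.439


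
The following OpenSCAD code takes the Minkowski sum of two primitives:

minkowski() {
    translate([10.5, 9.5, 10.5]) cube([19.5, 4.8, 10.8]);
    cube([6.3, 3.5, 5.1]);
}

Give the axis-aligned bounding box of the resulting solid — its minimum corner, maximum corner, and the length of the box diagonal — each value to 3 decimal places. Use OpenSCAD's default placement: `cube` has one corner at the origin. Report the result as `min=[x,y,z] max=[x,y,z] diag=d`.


min=[10.500,9.500,10.500] max=[36.300,17.800,26.400] diag=31.422

A = translate([10.5, 9.5, 10.5]) cube([19.5, 4.8, 10.8]) → bbox [10.5,9.5,10.5] .. [30,14.3,21.3]
B = cube([6.3, 3.5, 5.1]) → bbox [0,0,0] .. [6.3,3.5,5.1]
lo = A.lo+B.lo = [10.5+0, 9.5+0, 10.5+0] = [10.500,9.500,10.500]
hi = A.hi+B.hi = [30+6.3, 14.3+3.5, 21.3+5.1] = [36.300,17.800,26.400]
diag = √(25.8²+8.3²+15.9²) = √987.34 = 31.422


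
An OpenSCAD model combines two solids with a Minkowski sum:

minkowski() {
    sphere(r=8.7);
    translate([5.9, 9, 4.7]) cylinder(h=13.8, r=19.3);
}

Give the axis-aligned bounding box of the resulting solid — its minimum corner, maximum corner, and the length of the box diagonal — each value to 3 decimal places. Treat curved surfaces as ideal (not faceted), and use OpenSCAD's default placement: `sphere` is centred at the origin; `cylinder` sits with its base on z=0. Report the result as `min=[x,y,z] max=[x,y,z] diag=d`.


A = translate([5.9, 9, 4.7]) cylinder(h=13.8, r=19.3) → bbox [-13.4,-10.3,4.7] .. [25.2,28.3,18.5]
B = sphere(r=8.7) → bbox [-8.7,-8.7,-8.7] .. [8.7,8.7,8.7]
lo = A.lo+B.lo = [-13.4-8.7, -10.3-8.7, 4.7-8.7] = [-22.100,-19.000,-4.000]
hi = A.hi+B.hi = [25.2+8.7, 28.3+8.7, 18.5+8.7] = [33.900,37.000,27.200]
diag = √(56²+56²+31.2²) = √7245.44 = 85.120

min=[-22.100,-19.000,-4.000] max=[33.900,37.000,27.200] diag=85.120


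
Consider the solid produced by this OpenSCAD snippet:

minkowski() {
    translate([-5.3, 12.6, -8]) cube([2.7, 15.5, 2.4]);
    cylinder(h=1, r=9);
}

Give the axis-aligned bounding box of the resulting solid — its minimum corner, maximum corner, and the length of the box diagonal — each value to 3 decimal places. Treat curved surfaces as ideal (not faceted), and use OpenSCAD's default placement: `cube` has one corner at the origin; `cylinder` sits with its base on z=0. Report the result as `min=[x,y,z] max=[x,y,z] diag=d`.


A = translate([-5.3, 12.6, -8]) cube([2.7, 15.5, 2.4]) → bbox [-5.3,12.6,-8] .. [-2.6,28.1,-5.6]
B = cylinder(h=1, r=9) → bbox [-9,-9,0] .. [9,9,1]
lo = A.lo+B.lo = [-5.3-9, 12.6-9, -8+0] = [-14.300,3.600,-8.000]
hi = A.hi+B.hi = [-2.6+9, 28.1+9, -5.6+1] = [6.400,37.100,-4.600]
diag = √(20.7²+33.5²+3.4²) = √1562.3 = 39.526

min=[-14.300,3.600,-8.000] max=[6.400,37.100,-4.600] diag=39.526


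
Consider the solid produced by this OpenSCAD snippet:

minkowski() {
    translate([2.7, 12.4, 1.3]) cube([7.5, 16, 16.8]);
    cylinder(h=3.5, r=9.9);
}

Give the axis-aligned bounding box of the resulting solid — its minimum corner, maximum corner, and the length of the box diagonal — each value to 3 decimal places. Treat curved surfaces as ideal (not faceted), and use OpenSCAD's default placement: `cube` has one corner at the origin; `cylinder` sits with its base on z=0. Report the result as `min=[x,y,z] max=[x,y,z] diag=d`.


A = translate([2.7, 12.4, 1.3]) cube([7.5, 16, 16.8]) → bbox [2.7,12.4,1.3] .. [10.2,28.4,18.1]
B = cylinder(h=3.5, r=9.9) → bbox [-9.9,-9.9,0] .. [9.9,9.9,3.5]
lo = A.lo+B.lo = [2.7-9.9, 12.4-9.9, 1.3+0] = [-7.200,2.500,1.300]
hi = A.hi+B.hi = [10.2+9.9, 28.4+9.9, 18.1+3.5] = [20.100,38.300,21.600]
diag = √(27.3²+35.8²+20.3²) = √2439.02 = 49.386

min=[-7.200,2.500,1.300] max=[20.100,38.300,21.600] diag=49.386


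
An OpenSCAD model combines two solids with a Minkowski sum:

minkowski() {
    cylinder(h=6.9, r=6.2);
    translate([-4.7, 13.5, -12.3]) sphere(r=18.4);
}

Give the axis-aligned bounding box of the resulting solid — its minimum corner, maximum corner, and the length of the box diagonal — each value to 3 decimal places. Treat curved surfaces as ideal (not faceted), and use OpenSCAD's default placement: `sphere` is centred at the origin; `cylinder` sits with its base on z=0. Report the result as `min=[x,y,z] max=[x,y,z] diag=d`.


min=[-29.300,-11.100,-30.700] max=[19.900,38.100,13.000] diag=82.164

A = translate([-4.7, 13.5, -12.3]) sphere(r=18.4) → bbox [-23.1,-4.9,-30.7] .. [13.7,31.9,6.1]
B = cylinder(h=6.9, r=6.2) → bbox [-6.2,-6.2,0] .. [6.2,6.2,6.9]
lo = A.lo+B.lo = [-23.1-6.2, -4.9-6.2, -30.7+0] = [-29.300,-11.100,-30.700]
hi = A.hi+B.hi = [13.7+6.2, 31.9+6.2, 6.1+6.9] = [19.900,38.100,13.000]
diag = √(49.2²+49.2²+43.7²) = √6750.97 = 82.164


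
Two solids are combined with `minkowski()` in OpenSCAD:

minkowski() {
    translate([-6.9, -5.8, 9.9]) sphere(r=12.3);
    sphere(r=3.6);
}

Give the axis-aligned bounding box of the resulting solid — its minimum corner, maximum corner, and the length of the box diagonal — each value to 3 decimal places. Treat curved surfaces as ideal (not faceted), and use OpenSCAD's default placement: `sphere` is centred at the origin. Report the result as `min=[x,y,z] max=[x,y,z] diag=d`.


min=[-22.800,-21.700,-6.000] max=[9.000,10.100,25.800] diag=55.079

A = translate([-6.9, -5.8, 9.9]) sphere(r=12.3) → bbox [-19.2,-18.1,-2.4] .. [5.4,6.5,22.2]
B = sphere(r=3.6) → bbox [-3.6,-3.6,-3.6] .. [3.6,3.6,3.6]
lo = A.lo+B.lo = [-19.2-3.6, -18.1-3.6, -2.4-3.6] = [-22.800,-21.700,-6.000]
hi = A.hi+B.hi = [5.4+3.6, 6.5+3.6, 22.2+3.6] = [9.000,10.100,25.800]
diag = √(31.8²+31.8²+31.8²) = √3033.72 = 55.079


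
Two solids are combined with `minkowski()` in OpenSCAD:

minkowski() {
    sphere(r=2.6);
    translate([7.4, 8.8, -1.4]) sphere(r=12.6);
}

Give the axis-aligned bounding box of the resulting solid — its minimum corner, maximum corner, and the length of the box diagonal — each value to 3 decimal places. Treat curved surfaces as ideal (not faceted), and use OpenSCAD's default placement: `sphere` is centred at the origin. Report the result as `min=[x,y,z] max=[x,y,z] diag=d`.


A = translate([7.4, 8.8, -1.4]) sphere(r=12.6) → bbox [-5.2,-3.8,-14] .. [20,21.4,11.2]
B = sphere(r=2.6) → bbox [-2.6,-2.6,-2.6] .. [2.6,2.6,2.6]
lo = A.lo+B.lo = [-5.2-2.6, -3.8-2.6, -14-2.6] = [-7.800,-6.400,-16.600]
hi = A.hi+B.hi = [20+2.6, 21.4+2.6, 11.2+2.6] = [22.600,24.000,13.800]
diag = √(30.4²+30.4²+30.4²) = √2772.48 = 52.654

min=[-7.800,-6.400,-16.600] max=[22.600,24.000,13.800] diag=52.654
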